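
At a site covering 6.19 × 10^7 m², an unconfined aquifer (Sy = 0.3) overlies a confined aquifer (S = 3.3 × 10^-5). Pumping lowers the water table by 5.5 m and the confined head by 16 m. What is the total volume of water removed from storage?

Unconfined: ΔV_u = Sy × A × Δh_u = 0.3 × 6.19 × 10^7 × 5.5 = 1.021 × 10^8 m³
Confined: ΔV_c = S × A × Δh_c = 3.3 × 10^-5 × 6.19 × 10^7 × 16 = 32680 m³
Total ΔV = 1.021 × 10^8 + 32680 = 1.022 × 10^8 m³

ΔV ≈ 1.02 × 10^8 m³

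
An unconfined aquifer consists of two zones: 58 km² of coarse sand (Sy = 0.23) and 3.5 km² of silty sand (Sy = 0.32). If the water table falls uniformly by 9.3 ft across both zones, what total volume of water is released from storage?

ΔV ≈ 4.1 × 10^7 m³

A₁ = 58 km² = 5.8 × 10^7 m²; A₂ = 3.5 km² = 3.5 × 10^6 m²
Δh = 9.3 ft = 2.835 m
ΔV₁ = 0.23 × 5.8 × 10^7 × 2.835 = 3.781 × 10^7 m³
ΔV₂ = 0.32 × 3.5 × 10^6 × 2.835 = 3.175 × 10^6 m³
ΔV = ΔV₁ + ΔV₂ = 4.099 × 10^7 m³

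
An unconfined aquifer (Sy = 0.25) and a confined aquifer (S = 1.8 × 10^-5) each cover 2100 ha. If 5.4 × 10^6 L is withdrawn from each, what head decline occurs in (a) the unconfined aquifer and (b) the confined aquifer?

A = 2100 ha = 2.1 × 10^7 m²
ΔV = 5.4 × 10^6 L = 5400 m³
Unconfined: Δh_u = ΔV/(Sy·A) = 5400/(0.25 × 2.1 × 10^7) = 0.001029 m
Confined: Δh_c = ΔV/(S·A) = 5400/(1.8 × 10^-5 × 2.1 × 10^7) = 14.29 m

Δh_u ≈ 0.00103 m; Δh_c ≈ 14.3 m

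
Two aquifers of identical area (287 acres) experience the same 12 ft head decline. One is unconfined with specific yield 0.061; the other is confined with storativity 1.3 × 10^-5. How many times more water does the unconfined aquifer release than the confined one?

ΔV_u / ΔV_c ≈ 4690

A = 287 acres = 1.161 × 10^6 m²
Δh = 12 ft = 3.658 m
Unconfined: ΔV_u = Sy × A × Δh = 0.061 × 1.161 × 10^6 × 3.658 = 2.591 × 10^5 m³
Confined: ΔV_c = S × A × Δh = 1.3 × 10^-5 × 1.161 × 10^6 × 3.658 = 55.23 m³
Ratio = ΔV_u / ΔV_c = Sy / S = 0.061 / 1.3 × 10^-5 = 4692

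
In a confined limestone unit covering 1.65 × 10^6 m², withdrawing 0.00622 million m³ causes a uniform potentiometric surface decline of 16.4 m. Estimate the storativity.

ΔV = 0.00622 million m³ = 6220 m³
S = ΔV / (A × Δh) = 6220 m³ / (1.65 × 10^6 m² × 16.4 m) = 2.299 × 10^-4

S ≈ 2.3 × 10^-4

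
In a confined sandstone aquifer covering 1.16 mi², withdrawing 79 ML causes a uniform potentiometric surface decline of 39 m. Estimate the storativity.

S ≈ 6.7 × 10^-4

A = 1.16 mi² = 3.004 × 10^6 m²
ΔV = 79 ML = 79000 m³
S = ΔV / (A × Δh) = 79000 m³ / (3.004 × 10^6 m² × 39 m) = 6.742 × 10^-4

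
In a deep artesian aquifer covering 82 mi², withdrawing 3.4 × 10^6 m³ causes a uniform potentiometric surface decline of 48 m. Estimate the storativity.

S ≈ 3.3 × 10^-4

A = 82 mi² = 2.124 × 10^8 m²
S = ΔV / (A × Δh) = 3.4 × 10^6 m³ / (2.124 × 10^8 m² × 48 m) = 3.335 × 10^-4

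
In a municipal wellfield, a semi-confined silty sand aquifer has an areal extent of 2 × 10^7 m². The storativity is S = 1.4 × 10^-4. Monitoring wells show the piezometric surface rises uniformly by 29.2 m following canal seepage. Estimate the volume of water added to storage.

ΔV = S × A × Δh = 1.4 × 10^-4 × 2 × 10^7 m² × 29.2 m = 81760 m³

ΔV ≈ 81800 m³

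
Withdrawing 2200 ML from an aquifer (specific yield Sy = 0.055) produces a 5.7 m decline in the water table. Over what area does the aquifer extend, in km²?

A ≈ 7.02 km²

ΔV = 2200 ML = 2.2 × 10^6 m³
A = ΔV / (Sy × Δh) = 2.2 × 10^6 / (0.055 × 5.7) = 7.018 × 10^6 m²
A = 7.018 × 10^6 m² = 7.018 km²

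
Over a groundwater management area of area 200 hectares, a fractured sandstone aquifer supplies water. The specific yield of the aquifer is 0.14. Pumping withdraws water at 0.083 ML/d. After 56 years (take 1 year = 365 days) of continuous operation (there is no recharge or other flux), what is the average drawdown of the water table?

Δh ≈ 6.06 m

A = 200 hectares = 2 × 10^6 m²
Q = 0.083 ML/d = 83 m³/d
t = 56 years = 20440 d
ΔV = Q × t = 83 m³/d × 20440 d = 1.697 × 10^6 m³
Δh = ΔV / (Sy × A) = 1.697 × 10^6 / (0.14 × 2 × 10^6) = 6.059 m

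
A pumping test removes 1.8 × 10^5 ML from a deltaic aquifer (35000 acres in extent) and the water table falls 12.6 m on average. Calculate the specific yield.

Sy ≈ 0.1

A = 35000 acres = 1.416 × 10^8 m²
ΔV = 1.8 × 10^5 ML = 1.8 × 10^8 m³
Sy = ΔV / (A × Δh) = 1.8 × 10^8 m³ / (1.416 × 10^8 m² × 12.6 m) = 0.1009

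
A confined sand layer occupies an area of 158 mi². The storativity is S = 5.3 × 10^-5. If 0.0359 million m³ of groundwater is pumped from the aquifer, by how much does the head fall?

A = 158 mi² = 4.092 × 10^8 m²
ΔV = 0.0359 million m³ = 35900 m³
Δh = ΔV / (S × A) = 35900 m³ / (5.3 × 10^-5 × 4.092 × 10^8 m²) = 1.655 m

Δh ≈ 1.66 m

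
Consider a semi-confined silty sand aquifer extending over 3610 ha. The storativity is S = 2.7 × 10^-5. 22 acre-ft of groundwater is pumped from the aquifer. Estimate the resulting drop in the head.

Δh ≈ 27.8 m

A = 3610 ha = 3.61 × 10^7 m²
ΔV = 22 acre-ft = 27140 m³
Δh = ΔV / (S × A) = 27140 m³ / (2.7 × 10^-5 × 3.61 × 10^7 m²) = 27.84 m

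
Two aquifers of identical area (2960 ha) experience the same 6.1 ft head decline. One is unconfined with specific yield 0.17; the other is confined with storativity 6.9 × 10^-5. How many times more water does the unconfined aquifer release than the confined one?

ΔV_u / ΔV_c ≈ 2460

A = 2960 ha = 2.96 × 10^7 m²
Δh = 6.1 ft = 1.859 m
Unconfined: ΔV_u = Sy × A × Δh = 0.17 × 2.96 × 10^7 × 1.859 = 9.356 × 10^6 m³
Confined: ΔV_c = S × A × Δh = 6.9 × 10^-5 × 2.96 × 10^7 × 1.859 = 3797 m³
Ratio = ΔV_u / ΔV_c = Sy / S = 0.17 / 6.9 × 10^-5 = 2464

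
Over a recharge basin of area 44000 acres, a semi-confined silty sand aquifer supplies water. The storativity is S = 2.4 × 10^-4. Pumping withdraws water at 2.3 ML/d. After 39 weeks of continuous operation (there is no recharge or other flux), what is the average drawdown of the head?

Δh ≈ 14.7 m

A = 44000 acres = 1.781 × 10^8 m²
Q = 2.3 ML/d = 2300 m³/d
t = 39 weeks = 273 d
ΔV = Q × t = 2300 m³/d × 273 d = 6.279 × 10^5 m³
Δh = ΔV / (S × A) = 6.279 × 10^5 / (2.4 × 10^-4 × 1.781 × 10^8) = 14.69 m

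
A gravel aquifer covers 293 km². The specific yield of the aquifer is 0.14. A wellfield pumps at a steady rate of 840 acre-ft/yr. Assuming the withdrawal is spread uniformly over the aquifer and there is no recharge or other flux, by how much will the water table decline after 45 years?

A = 293 km² = 2.93 × 10^8 m²
Q = 840 acre-ft/yr = 2839 m³/d
t = 45 years = 16420 d
ΔV = Q × t = 2839 m³/d × 16420 d = 4.663 × 10^7 m³
Δh = ΔV / (Sy × A) = 4.663 × 10^7 / (0.14 × 2.93 × 10^8) = 1.137 m

Δh ≈ 1.14 m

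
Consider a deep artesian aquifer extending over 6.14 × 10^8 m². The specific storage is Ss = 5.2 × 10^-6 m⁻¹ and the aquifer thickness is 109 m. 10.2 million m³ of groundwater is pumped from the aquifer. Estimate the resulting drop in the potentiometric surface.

Δh ≈ 29.3 m

S = Ss × b = 5.2 × 10^-6 m⁻¹ × 109 m = 5.668 × 10^-4
ΔV = 10.2 million m³ = 1.02 × 10^7 m³
Δh = ΔV / (S × A) = 1.02 × 10^7 m³ / (5.668 × 10^-4 × 6.14 × 10^8 m²) = 29.31 m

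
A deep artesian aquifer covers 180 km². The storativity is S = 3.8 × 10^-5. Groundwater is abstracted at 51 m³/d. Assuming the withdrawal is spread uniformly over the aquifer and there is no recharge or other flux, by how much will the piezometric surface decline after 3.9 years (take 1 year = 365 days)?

Δh ≈ 10.6 m

A = 180 km² = 1.8 × 10^8 m²
t = 3.9 years = 1424 d
ΔV = Q × t = 51 m³/d × 1424 d = 72600 m³
Δh = ΔV / (S × A) = 72600 / (3.8 × 10^-5 × 1.8 × 10^8) = 10.61 m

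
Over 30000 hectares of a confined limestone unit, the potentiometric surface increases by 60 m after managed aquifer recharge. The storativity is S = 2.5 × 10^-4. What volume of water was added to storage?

A = 30000 hectares = 3 × 10^8 m²
ΔV = S × A × Δh = 2.5 × 10^-4 × 3 × 10^8 m² × 60 m = 4.5 × 10^6 m³

ΔV ≈ 4.5 × 10^6 m³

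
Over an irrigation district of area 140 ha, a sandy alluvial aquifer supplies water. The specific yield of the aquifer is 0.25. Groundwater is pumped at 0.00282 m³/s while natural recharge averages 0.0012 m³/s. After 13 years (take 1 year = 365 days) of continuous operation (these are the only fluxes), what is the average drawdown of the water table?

A = 140 ha = 1.4 × 10^6 m²
Net abstraction = 0.00282 − 0.0012 = 0.00162 m³/s
Q_net = 0.00162 m³/s = 140 m³/d
t = 13 years = 4745 d
ΔV = Q × t = 140 m³/d × 4745 d = 6.641 × 10^5 m³
Δh = ΔV / (Sy × A) = 6.641 × 10^5 / (0.25 × 1.4 × 10^6) = 1.898 m

Δh ≈ 1.9 m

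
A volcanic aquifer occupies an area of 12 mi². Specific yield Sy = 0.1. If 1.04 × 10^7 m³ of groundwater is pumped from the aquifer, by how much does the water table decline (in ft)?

Δh ≈ 11 ft

A = 12 mi² = 3.108 × 10^7 m²
Δh = ΔV / (Sy × A) = 1.04 × 10^7 m³ / (0.1 × 3.108 × 10^7 m²) = 3.346 m
Δh = 3.346 m = 10.98 ft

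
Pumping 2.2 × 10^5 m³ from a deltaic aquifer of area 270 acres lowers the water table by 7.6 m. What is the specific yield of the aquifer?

A = 270 acres = 1.093 × 10^6 m²
Sy = ΔV / (A × Δh) = 2.2 × 10^5 m³ / (1.093 × 10^6 m² × 7.6 m) = 0.02649

Sy ≈ 0.026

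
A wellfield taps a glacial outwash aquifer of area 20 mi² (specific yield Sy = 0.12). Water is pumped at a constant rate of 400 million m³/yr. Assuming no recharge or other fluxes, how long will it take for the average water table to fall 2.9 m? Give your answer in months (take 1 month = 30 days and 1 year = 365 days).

A = 20 mi² = 5.18 × 10^7 m²
ΔV = Sy × A × Δh = 0.12 × 5.18 × 10^7 × 2.9 = 1.803 × 10^7 m³
Q = 400 million m³/yr = 1.096 × 10^6 m³/d
t = ΔV / Q = 1.803 × 10^7 m³ / 1.096 × 10^6 m³/d = 16.45 d
t = 16.45 d ≈ 0.5483 months

t ≈ 0.548 months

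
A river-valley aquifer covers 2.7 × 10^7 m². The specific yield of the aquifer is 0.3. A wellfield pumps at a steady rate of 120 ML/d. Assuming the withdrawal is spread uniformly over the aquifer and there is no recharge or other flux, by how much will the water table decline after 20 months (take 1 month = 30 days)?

Δh ≈ 8.89 m

Q = 120 ML/d = 1.2 × 10^5 m³/d
t = 20 months = 600 d
ΔV = Q × t = 1.2 × 10^5 m³/d × 600 d = 7.2 × 10^7 m³
Δh = ΔV / (Sy × A) = 7.2 × 10^7 / (0.3 × 2.7 × 10^7) = 8.889 m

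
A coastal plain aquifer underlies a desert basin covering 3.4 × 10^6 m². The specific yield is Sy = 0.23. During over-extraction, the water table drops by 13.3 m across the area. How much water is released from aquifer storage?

ΔV ≈ 1.04 × 10^7 m³

ΔV = Sy × A × Δh = 0.23 × 3.4 × 10^6 m² × 13.3 m = 1.04 × 10^7 m³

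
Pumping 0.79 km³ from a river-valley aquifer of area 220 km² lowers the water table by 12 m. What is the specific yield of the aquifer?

A = 220 km² = 2.2 × 10^8 m²
ΔV = 0.79 km³ = 7.9 × 10^8 m³
Sy = ΔV / (A × Δh) = 7.9 × 10^8 m³ / (2.2 × 10^8 m² × 12 m) = 0.2992

Sy ≈ 0.3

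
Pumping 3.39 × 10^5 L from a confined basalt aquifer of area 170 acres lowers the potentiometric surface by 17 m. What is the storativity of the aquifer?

S ≈ 2.9 × 10^-5

A = 170 acres = 6.88 × 10^5 m²
ΔV = 3.39 × 10^5 L = 339 m³
S = ΔV / (A × Δh) = 339 m³ / (6.88 × 10^5 m² × 17 m) = 2.899 × 10^-5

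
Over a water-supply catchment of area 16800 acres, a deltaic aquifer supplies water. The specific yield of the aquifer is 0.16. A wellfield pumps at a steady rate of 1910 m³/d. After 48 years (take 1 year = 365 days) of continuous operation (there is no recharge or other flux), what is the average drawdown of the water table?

A = 16800 acres = 6.799 × 10^7 m²
t = 48 years = 17520 d
ΔV = Q × t = 1910 m³/d × 17520 d = 3.346 × 10^7 m³
Δh = ΔV / (Sy × A) = 3.346 × 10^7 / (0.16 × 6.799 × 10^7) = 3.076 m

Δh ≈ 3.08 m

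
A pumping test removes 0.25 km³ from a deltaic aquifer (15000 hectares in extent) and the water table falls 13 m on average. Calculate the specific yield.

A = 15000 hectares = 1.5 × 10^8 m²
ΔV = 0.25 km³ = 2.5 × 10^8 m³
Sy = ΔV / (A × Δh) = 2.5 × 10^8 m³ / (1.5 × 10^8 m² × 13 m) = 0.1282

Sy ≈ 0.13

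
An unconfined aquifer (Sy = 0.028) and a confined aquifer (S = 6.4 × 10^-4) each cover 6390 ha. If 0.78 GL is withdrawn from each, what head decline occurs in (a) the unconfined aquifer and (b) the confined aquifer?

A = 6390 ha = 6.39 × 10^7 m²
ΔV = 0.78 GL = 7.8 × 10^5 m³
Unconfined: Δh_u = ΔV/(Sy·A) = 7.8 × 10^5/(0.028 × 6.39 × 10^7) = 0.4359 m
Confined: Δh_c = ΔV/(S·A) = 7.8 × 10^5/(6.4 × 10^-4 × 6.39 × 10^7) = 19.07 m

Δh_u ≈ 0.436 m; Δh_c ≈ 19.1 m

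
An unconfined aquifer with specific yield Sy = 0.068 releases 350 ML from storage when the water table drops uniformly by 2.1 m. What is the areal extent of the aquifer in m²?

ΔV = 350 ML = 3.5 × 10^5 m³
A = ΔV / (Sy × Δh) = 3.5 × 10^5 / (0.068 × 2.1) = 2.451 × 10^6 m²

A ≈ 2.45 × 10^6 m²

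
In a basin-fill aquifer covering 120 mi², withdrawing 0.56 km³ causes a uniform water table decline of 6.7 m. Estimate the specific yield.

A = 120 mi² = 3.108 × 10^8 m²
ΔV = 0.56 km³ = 5.6 × 10^8 m³
Sy = ΔV / (A × Δh) = 5.6 × 10^8 m³ / (3.108 × 10^8 m² × 6.7 m) = 0.2689

Sy ≈ 0.27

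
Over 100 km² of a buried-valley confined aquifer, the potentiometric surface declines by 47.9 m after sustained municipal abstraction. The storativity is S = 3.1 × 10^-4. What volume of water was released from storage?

ΔV ≈ 1.48 × 10^6 m³

A = 100 km² = 1 × 10^8 m²
ΔV = S × A × Δh = 3.1 × 10^-4 × 1 × 10^8 m² × 47.9 m = 1.485 × 10^6 m³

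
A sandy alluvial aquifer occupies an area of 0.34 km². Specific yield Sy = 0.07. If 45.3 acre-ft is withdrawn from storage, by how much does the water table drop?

A = 0.34 km² = 3.4 × 10^5 m²
ΔV = 45.3 acre-ft = 55880 m³
Δh = ΔV / (Sy × A) = 55880 m³ / (0.07 × 3.4 × 10^5 m²) = 2.348 m

Δh ≈ 2.35 m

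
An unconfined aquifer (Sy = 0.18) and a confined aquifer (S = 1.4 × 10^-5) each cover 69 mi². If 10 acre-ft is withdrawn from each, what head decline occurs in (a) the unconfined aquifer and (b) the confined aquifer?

A = 69 mi² = 1.787 × 10^8 m²
ΔV = 10 acre-ft = 12330 m³
Unconfined: Δh_u = ΔV/(Sy·A) = 12330/(0.18 × 1.787 × 10^8) = 3.835 × 10^-4 m
Confined: Δh_c = ΔV/(S·A) = 12330/(1.4 × 10^-5 × 1.787 × 10^8) = 4.93 m

Δh_u ≈ 3.83 × 10^-4 m; Δh_c ≈ 4.93 m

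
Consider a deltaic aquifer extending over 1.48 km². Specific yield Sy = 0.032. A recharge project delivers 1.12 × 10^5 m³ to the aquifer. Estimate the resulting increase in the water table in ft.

A = 1.48 km² = 1.48 × 10^6 m²
Δh = ΔV / (Sy × A) = 1.12 × 10^5 m³ / (0.032 × 1.48 × 10^6 m²) = 2.365 m
Δh = 2.365 m = 7.759 ft

Δh ≈ 7.76 ft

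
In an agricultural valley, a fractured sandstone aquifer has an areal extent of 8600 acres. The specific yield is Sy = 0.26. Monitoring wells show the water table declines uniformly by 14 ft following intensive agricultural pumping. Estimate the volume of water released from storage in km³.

ΔV ≈ 0.0386 km³

A = 8600 acres = 3.48 × 10^7 m²
Δh = 14 ft = 4.267 m
ΔV = Sy × A × Δh = 0.26 × 3.48 × 10^7 m² × 4.267 m = 3.861 × 10^7 m³
ΔV = 3.861 × 10^7 m³ = 0.03861 km³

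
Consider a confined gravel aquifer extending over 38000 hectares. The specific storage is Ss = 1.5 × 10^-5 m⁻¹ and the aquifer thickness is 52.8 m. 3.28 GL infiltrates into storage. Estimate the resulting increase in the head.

S = Ss × b = 1.5 × 10^-5 m⁻¹ × 52.8 m = 7.92 × 10^-4
A = 38000 hectares = 3.8 × 10^8 m²
ΔV = 3.28 GL = 3.28 × 10^6 m³
Δh = ΔV / (S × A) = 3.28 × 10^6 m³ / (7.92 × 10^-4 × 3.8 × 10^8 m²) = 10.9 m

Δh ≈ 10.9 m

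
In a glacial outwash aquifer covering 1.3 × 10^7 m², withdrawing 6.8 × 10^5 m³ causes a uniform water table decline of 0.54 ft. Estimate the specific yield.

Δh = 0.54 ft = 0.1646 m
Sy = ΔV / (A × Δh) = 6.8 × 10^5 m³ / (1.3 × 10^7 m² × 0.1646 m) = 0.3178

Sy ≈ 0.32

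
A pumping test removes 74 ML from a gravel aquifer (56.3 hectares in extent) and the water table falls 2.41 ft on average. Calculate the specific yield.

Sy ≈ 0.18

A = 56.3 hectares = 5.63 × 10^5 m²
Δh = 2.41 ft = 0.7346 m
ΔV = 74 ML = 74000 m³
Sy = ΔV / (A × Δh) = 74000 m³ / (5.63 × 10^5 m² × 0.7346 m) = 0.1789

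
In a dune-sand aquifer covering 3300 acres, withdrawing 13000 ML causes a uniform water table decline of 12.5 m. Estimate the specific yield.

A = 3300 acres = 1.335 × 10^7 m²
ΔV = 13000 ML = 1.3 × 10^7 m³
Sy = ΔV / (A × Δh) = 1.3 × 10^7 m³ / (1.335 × 10^7 m² × 12.5 m) = 0.07788

Sy ≈ 0.078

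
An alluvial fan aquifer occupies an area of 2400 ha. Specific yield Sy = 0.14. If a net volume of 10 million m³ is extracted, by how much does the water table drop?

A = 2400 ha = 2.4 × 10^7 m²
ΔV = 10 million m³ = 1 × 10^7 m³
Δh = ΔV / (Sy × A) = 1 × 10^7 m³ / (0.14 × 2.4 × 10^7 m²) = 2.976 m

Δh ≈ 2.98 m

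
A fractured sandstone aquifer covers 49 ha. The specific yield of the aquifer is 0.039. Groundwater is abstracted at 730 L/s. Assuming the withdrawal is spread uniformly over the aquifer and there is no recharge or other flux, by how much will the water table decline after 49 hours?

A = 49 ha = 4.9 × 10^5 m²
Q = 730 L/s = 63070 m³/d
t = 49 hours = 2.042 d
ΔV = Q × t = 63070 m³/d × 2.042 d = 1.288 × 10^5 m³
Δh = ΔV / (Sy × A) = 1.288 × 10^5 / (0.039 × 4.9 × 10^5) = 6.738 m

Δh ≈ 6.74 m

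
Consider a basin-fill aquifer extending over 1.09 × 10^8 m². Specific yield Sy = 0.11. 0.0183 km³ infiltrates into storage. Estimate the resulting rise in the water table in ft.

ΔV = 0.0183 km³ = 1.83 × 10^7 m³
Δh = ΔV / (Sy × A) = 1.83 × 10^7 m³ / (0.11 × 1.09 × 10^8 m²) = 1.526 m
Δh = 1.526 m = 5.007 ft

Δh ≈ 5.01 ft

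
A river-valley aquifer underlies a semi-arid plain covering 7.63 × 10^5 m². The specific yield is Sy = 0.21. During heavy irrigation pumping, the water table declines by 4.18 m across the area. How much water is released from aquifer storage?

ΔV ≈ 6.7 × 10^5 m³

ΔV = Sy × A × Δh = 0.21 × 7.63 × 10^5 m² × 4.18 m = 6.698 × 10^5 m³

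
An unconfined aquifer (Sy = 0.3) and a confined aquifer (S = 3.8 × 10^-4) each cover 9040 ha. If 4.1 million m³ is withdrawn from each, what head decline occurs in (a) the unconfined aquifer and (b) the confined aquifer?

Δh_u ≈ 0.151 m; Δh_c ≈ 119 m

A = 9040 ha = 9.04 × 10^7 m²
ΔV = 4.1 million m³ = 4.1 × 10^6 m³
Unconfined: Δh_u = ΔV/(Sy·A) = 4.1 × 10^6/(0.3 × 9.04 × 10^7) = 0.1512 m
Confined: Δh_c = ΔV/(S·A) = 4.1 × 10^6/(3.8 × 10^-4 × 9.04 × 10^7) = 119.4 m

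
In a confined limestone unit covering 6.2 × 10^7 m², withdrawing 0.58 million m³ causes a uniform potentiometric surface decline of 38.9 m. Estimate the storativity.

ΔV = 0.58 million m³ = 5.8 × 10^5 m³
S = ΔV / (A × Δh) = 5.8 × 10^5 m³ / (6.2 × 10^7 m² × 38.9 m) = 2.405 × 10^-4

S ≈ 2.4 × 10^-4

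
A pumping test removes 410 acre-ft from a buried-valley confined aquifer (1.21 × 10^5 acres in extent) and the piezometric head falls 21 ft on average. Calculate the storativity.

S ≈ 1.6 × 10^-4

A = 1.21 × 10^5 acres = 4.897 × 10^8 m²
Δh = 21 ft = 6.401 m
ΔV = 410 acre-ft = 5.057 × 10^5 m³
S = ΔV / (A × Δh) = 5.057 × 10^5 m³ / (4.897 × 10^8 m² × 6.401 m) = 1.614 × 10^-4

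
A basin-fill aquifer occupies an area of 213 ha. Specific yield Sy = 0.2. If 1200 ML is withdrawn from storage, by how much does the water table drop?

A = 213 ha = 2.13 × 10^6 m²
ΔV = 1200 ML = 1.2 × 10^6 m³
Δh = ΔV / (Sy × A) = 1.2 × 10^6 m³ / (0.2 × 2.13 × 10^6 m²) = 2.817 m

Δh ≈ 2.82 m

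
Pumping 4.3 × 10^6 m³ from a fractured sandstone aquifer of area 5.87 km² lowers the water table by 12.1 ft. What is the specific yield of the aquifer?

Sy ≈ 0.2

A = 5.87 km² = 5.87 × 10^6 m²
Δh = 12.1 ft = 3.688 m
Sy = ΔV / (A × Δh) = 4.3 × 10^6 m³ / (5.87 × 10^6 m² × 3.688 m) = 0.1986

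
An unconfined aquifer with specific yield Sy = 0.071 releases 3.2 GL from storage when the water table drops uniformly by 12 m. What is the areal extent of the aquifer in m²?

ΔV = 3.2 GL = 3.2 × 10^6 m³
A = ΔV / (Sy × Δh) = 3.2 × 10^6 / (0.071 × 12) = 3.756 × 10^6 m²

A ≈ 3.76 × 10^6 m²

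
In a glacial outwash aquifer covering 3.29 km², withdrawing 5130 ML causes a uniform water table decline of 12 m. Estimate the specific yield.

A = 3.29 km² = 3.29 × 10^6 m²
ΔV = 5130 ML = 5.13 × 10^6 m³
Sy = ΔV / (A × Δh) = 5.13 × 10^6 m³ / (3.29 × 10^6 m² × 12 m) = 0.1299

Sy ≈ 0.13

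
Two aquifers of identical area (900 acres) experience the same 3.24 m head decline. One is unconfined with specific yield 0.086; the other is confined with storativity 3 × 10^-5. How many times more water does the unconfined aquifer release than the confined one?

A = 900 acres = 3.642 × 10^6 m²
Unconfined: ΔV_u = Sy × A × Δh = 0.086 × 3.642 × 10^6 × 3.24 = 1.015 × 10^6 m³
Confined: ΔV_c = S × A × Δh = 3 × 10^-5 × 3.642 × 10^6 × 3.24 = 354 m³
Ratio = ΔV_u / ΔV_c = Sy / S = 0.086 / 3 × 10^-5 = 2867

ΔV_u / ΔV_c ≈ 2870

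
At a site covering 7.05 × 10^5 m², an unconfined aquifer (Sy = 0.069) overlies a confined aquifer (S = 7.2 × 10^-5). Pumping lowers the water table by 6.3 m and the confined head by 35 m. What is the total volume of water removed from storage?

ΔV ≈ 3.08 × 10^5 m³

Unconfined: ΔV_u = Sy × A × Δh_u = 0.069 × 7.05 × 10^5 × 6.3 = 3.065 × 10^5 m³
Confined: ΔV_c = S × A × Δh_c = 7.2 × 10^-5 × 7.05 × 10^5 × 35 = 1777 m³
Total ΔV = 3.065 × 10^5 + 1777 = 3.082 × 10^5 m³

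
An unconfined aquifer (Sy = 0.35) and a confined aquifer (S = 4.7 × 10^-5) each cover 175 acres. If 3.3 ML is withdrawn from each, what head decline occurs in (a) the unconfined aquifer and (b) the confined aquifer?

Δh_u ≈ 0.0133 m; Δh_c ≈ 99.1 m

A = 175 acres = 7.082 × 10^5 m²
ΔV = 3.3 ML = 3300 m³
Unconfined: Δh_u = ΔV/(Sy·A) = 3300/(0.35 × 7.082 × 10^5) = 0.01331 m
Confined: Δh_c = ΔV/(S·A) = 3300/(4.7 × 10^-5 × 7.082 × 10^5) = 99.14 m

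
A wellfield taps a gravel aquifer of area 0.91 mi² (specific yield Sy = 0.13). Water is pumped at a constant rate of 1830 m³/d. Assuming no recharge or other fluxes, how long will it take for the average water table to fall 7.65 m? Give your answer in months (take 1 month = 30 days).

A = 0.91 mi² = 2.357 × 10^6 m²
ΔV = Sy × A × Δh = 0.13 × 2.357 × 10^6 × 7.65 = 2.344 × 10^6 m³
t = ΔV / Q = 2.344 × 10^6 m³ / 1830 m³/d = 1281 d
t = 1281 d ≈ 42.69 months

t ≈ 42.7 months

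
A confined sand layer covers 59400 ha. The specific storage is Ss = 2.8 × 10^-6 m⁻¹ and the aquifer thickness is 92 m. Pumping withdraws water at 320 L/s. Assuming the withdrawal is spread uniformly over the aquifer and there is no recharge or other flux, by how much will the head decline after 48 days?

S = Ss × b = 2.8 × 10^-6 m⁻¹ × 92 m = 2.576 × 10^-4
A = 59400 ha = 5.94 × 10^8 m²
Q = 320 L/s = 27650 m³/d
ΔV = Q × t = 27650 m³/d × 48 d = 1.327 × 10^6 m³
Δh = ΔV / (S × A) = 1.327 × 10^6 / (2.576 × 10^-4 × 5.94 × 10^8) = 8.673 m

Δh ≈ 8.67 m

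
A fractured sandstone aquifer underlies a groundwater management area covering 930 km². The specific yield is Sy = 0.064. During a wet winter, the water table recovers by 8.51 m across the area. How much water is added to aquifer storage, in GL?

A = 930 km² = 9.3 × 10^8 m²
ΔV = Sy × A × Δh = 0.064 × 9.3 × 10^8 m² × 8.51 m = 5.065 × 10^8 m³
ΔV = 5.065 × 10^8 m³ = 506.5 GL

ΔV ≈ 507 GL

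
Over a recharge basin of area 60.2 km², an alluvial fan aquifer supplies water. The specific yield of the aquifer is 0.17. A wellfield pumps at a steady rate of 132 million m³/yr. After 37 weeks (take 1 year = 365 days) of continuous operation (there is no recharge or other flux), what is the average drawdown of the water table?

Δh ≈ 9.15 m

A = 60.2 km² = 6.02 × 10^7 m²
Q = 132 million m³/yr = 3.616 × 10^5 m³/d
t = 37 weeks = 259 d
ΔV = Q × t = 3.616 × 10^5 m³/d × 259 d = 9.367 × 10^7 m³
Δh = ΔV / (Sy × A) = 9.367 × 10^7 / (0.17 × 6.02 × 10^7) = 9.152 m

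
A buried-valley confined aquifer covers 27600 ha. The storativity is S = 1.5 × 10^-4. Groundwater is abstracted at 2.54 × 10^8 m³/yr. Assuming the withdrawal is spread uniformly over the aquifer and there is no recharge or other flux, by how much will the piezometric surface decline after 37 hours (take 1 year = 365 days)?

Δh ≈ 25.9 m

A = 27600 ha = 2.76 × 10^8 m²
Q = 2.54 × 10^8 m³/yr = 6.959 × 10^5 m³/d
t = 37 hours = 1.542 d
ΔV = Q × t = 6.959 × 10^5 m³/d × 1.542 d = 1.073 × 10^6 m³
Δh = ΔV / (S × A) = 1.073 × 10^6 / (1.5 × 10^-4 × 2.76 × 10^8) = 25.91 m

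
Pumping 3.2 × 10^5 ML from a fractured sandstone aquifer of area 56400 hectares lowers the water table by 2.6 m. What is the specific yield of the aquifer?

A = 56400 hectares = 5.64 × 10^8 m²
ΔV = 3.2 × 10^5 ML = 3.2 × 10^8 m³
Sy = ΔV / (A × Δh) = 3.2 × 10^8 m³ / (5.64 × 10^8 m² × 2.6 m) = 0.2182

Sy ≈ 0.22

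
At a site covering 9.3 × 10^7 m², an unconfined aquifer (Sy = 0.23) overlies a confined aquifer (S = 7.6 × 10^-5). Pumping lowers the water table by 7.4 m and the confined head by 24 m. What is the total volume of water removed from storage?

ΔV ≈ 1.58 × 10^8 m³

Unconfined: ΔV_u = Sy × A × Δh_u = 0.23 × 9.3 × 10^7 × 7.4 = 1.583 × 10^8 m³
Confined: ΔV_c = S × A × Δh_c = 7.6 × 10^-5 × 9.3 × 10^7 × 24 = 1.696 × 10^5 m³
Total ΔV = 1.583 × 10^8 + 1.696 × 10^5 = 1.585 × 10^8 m³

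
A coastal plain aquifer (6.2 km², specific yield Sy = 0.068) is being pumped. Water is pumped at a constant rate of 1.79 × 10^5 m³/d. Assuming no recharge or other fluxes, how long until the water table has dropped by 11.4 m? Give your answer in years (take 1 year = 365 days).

t ≈ 0.0736 years

A = 6.2 km² = 6.2 × 10^6 m²
ΔV = Sy × A × Δh = 0.068 × 6.2 × 10^6 × 11.4 = 4.806 × 10^6 m³
t = ΔV / Q = 4.806 × 10^6 m³ / 1.79 × 10^5 m³/d = 26.85 d
t = 26.85 d ≈ 0.07356 years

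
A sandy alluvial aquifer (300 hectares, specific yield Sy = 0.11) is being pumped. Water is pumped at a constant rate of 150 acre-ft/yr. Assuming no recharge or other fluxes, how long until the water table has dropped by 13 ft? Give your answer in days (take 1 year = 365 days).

t ≈ 2580 days

A = 300 hectares = 3 × 10^6 m²
Δh = 13 ft = 3.962 m
ΔV = Sy × A × Δh = 0.11 × 3 × 10^6 × 3.962 = 1.308 × 10^6 m³
Q = 150 acre-ft/yr = 506.9 m³/d
t = ΔV / Q = 1.308 × 10^6 m³ / 506.9 m³/d = 2580 d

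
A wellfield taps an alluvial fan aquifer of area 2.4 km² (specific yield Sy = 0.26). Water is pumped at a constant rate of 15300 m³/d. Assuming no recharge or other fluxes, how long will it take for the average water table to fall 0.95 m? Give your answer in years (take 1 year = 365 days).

A = 2.4 km² = 2.4 × 10^6 m²
ΔV = Sy × A × Δh = 0.26 × 2.4 × 10^6 × 0.95 = 5.928 × 10^5 m³
t = ΔV / Q = 5.928 × 10^5 m³ / 15300 m³/d = 38.75 d
t = 38.75 d ≈ 0.1062 years

t ≈ 0.106 years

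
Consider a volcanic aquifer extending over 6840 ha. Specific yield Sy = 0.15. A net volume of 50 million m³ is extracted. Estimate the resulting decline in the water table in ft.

Δh ≈ 16 ft

A = 6840 ha = 6.84 × 10^7 m²
ΔV = 50 million m³ = 5 × 10^7 m³
Δh = ΔV / (Sy × A) = 5 × 10^7 m³ / (0.15 × 6.84 × 10^7 m²) = 4.873 m
Δh = 4.873 m = 15.99 ft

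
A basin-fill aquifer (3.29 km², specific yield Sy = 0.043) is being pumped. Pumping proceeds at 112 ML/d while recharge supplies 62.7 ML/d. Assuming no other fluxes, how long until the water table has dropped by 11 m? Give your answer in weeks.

t ≈ 4.51 weeks

A = 3.29 km² = 3.29 × 10^6 m²
ΔV = Sy × A × Δh = 0.043 × 3.29 × 10^6 × 11 = 1.556 × 10^6 m³
Net withdrawal = 112 − 62.7 = 49.3 ML/d = 49300 m³/d
t = ΔV / Q = 1.556 × 10^6 m³ / 49300 m³/d = 31.57 d
t = 31.57 d ≈ 4.509 weeks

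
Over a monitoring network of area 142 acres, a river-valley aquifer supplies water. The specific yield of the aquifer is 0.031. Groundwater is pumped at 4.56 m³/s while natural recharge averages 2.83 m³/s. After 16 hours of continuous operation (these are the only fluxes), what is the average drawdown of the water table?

A = 142 acres = 5.747 × 10^5 m²
Net abstraction = 4.56 − 2.83 = 1.73 m³/s
Q_net = 1.73 m³/s = 1.495 × 10^5 m³/d
t = 16 hours = 0.6667 d
ΔV = Q × t = 1.495 × 10^5 m³/d × 0.6667 d = 99650 m³
Δh = ΔV / (Sy × A) = 99650 / (0.031 × 5.747 × 10^5) = 5.594 m

Δh ≈ 5.59 m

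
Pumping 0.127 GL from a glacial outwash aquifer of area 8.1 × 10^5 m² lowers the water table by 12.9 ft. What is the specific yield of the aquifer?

Sy ≈ 0.04

Δh = 12.9 ft = 3.932 m
ΔV = 0.127 GL = 1.27 × 10^5 m³
Sy = ΔV / (A × Δh) = 1.27 × 10^5 m³ / (8.1 × 10^5 m² × 3.932 m) = 0.03988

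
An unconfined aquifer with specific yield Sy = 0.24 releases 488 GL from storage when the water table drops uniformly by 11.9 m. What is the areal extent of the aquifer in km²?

ΔV = 488 GL = 4.88 × 10^8 m³
A = ΔV / (Sy × Δh) = 4.88 × 10^8 / (0.24 × 11.9) = 1.709 × 10^8 m²
A = 1.709 × 10^8 m² = 170.9 km²

A ≈ 171 km²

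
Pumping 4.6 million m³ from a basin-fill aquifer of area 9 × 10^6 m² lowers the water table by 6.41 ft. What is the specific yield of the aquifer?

Sy ≈ 0.26

Δh = 6.41 ft = 1.954 m
ΔV = 4.6 million m³ = 4.6 × 10^6 m³
Sy = ΔV / (A × Δh) = 4.6 × 10^6 m³ / (9 × 10^6 m² × 1.954 m) = 0.2616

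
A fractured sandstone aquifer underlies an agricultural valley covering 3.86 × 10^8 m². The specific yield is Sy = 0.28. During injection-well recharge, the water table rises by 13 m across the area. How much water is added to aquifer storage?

ΔV = Sy × A × Δh = 0.28 × 3.86 × 10^8 m² × 13 m = 1.405 × 10^9 m³

ΔV ≈ 1.41 × 10^9 m³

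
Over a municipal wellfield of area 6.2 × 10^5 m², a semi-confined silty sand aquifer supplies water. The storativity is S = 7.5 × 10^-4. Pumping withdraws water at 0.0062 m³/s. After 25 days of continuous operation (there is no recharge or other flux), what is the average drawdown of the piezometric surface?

Q = 0.0062 m³/s = 535.7 m³/d
ΔV = Q × t = 535.7 m³/d × 25 d = 13390 m³
Δh = ΔV / (S × A) = 13390 / (7.5 × 10^-4 × 6.2 × 10^5) = 28.8 m

Δh ≈ 28.8 m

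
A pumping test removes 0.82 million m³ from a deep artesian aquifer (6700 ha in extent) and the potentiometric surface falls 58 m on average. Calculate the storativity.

A = 6700 ha = 6.7 × 10^7 m²
ΔV = 0.82 million m³ = 8.2 × 10^5 m³
S = ΔV / (A × Δh) = 8.2 × 10^5 m³ / (6.7 × 10^7 m² × 58 m) = 2.11 × 10^-4

S ≈ 2.1 × 10^-4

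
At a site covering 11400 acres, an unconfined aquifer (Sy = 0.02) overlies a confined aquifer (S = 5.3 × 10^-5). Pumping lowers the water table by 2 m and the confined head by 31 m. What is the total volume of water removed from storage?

ΔV ≈ 1.92 × 10^6 m³

A = 11400 acres = 4.613 × 10^7 m²
Unconfined: ΔV_u = Sy × A × Δh_u = 0.02 × 4.613 × 10^7 × 2 = 1.845 × 10^6 m³
Confined: ΔV_c = S × A × Δh_c = 5.3 × 10^-5 × 4.613 × 10^7 × 31 = 75800 m³
Total ΔV = 1.845 × 10^6 + 75800 = 1.921 × 10^6 m³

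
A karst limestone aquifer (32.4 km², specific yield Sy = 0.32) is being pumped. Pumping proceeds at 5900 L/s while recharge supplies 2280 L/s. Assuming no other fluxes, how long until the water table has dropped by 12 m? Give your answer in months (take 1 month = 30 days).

A = 32.4 km² = 3.24 × 10^7 m²
ΔV = Sy × A × Δh = 0.32 × 3.24 × 10^7 × 12 = 1.244 × 10^8 m³
Net withdrawal = 5900 − 2280 = 3620 L/s = 3.128 × 10^5 m³/d
t = ΔV / Q = 1.244 × 10^8 m³ / 3.128 × 10^5 m³/d = 397.8 d
t = 397.8 d ≈ 13.26 months

t ≈ 13.3 months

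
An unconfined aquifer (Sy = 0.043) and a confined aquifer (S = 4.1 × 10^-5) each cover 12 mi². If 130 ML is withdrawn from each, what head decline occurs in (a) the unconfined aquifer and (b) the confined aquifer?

Δh_u ≈ 0.0973 m; Δh_c ≈ 102 m

A = 12 mi² = 3.108 × 10^7 m²
ΔV = 130 ML = 1.3 × 10^5 m³
Unconfined: Δh_u = ΔV/(Sy·A) = 1.3 × 10^5/(0.043 × 3.108 × 10^7) = 0.09727 m
Confined: Δh_c = ΔV/(S·A) = 1.3 × 10^5/(4.1 × 10^-5 × 3.108 × 10^7) = 102 m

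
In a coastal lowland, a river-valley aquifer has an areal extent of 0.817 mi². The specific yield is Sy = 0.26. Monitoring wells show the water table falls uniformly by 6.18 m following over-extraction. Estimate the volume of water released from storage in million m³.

ΔV ≈ 3.4 million m³

A = 0.817 mi² = 2.116 × 10^6 m²
ΔV = Sy × A × Δh = 0.26 × 2.116 × 10^6 m² × 6.18 m = 3.4 × 10^6 m³
ΔV = 3.4 × 10^6 m³ = 3.4 million m³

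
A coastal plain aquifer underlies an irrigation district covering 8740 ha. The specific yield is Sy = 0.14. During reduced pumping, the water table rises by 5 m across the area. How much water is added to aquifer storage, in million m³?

ΔV ≈ 61.2 million m³

A = 8740 ha = 8.74 × 10^7 m²
ΔV = Sy × A × Δh = 0.14 × 8.74 × 10^7 m² × 5 m = 6.118 × 10^7 m³
ΔV = 6.118 × 10^7 m³ = 61.18 million m³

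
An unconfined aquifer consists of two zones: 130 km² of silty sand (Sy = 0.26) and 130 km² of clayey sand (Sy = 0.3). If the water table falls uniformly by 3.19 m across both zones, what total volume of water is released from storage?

ΔV ≈ 2.32 × 10^8 m³

A₁ = 130 km² = 1.3 × 10^8 m²; A₂ = 130 km² = 1.3 × 10^8 m²
ΔV₁ = 0.26 × 1.3 × 10^8 × 3.19 = 1.078 × 10^8 m³
ΔV₂ = 0.3 × 1.3 × 10^8 × 3.19 = 1.244 × 10^8 m³
ΔV = ΔV₁ + ΔV₂ = 2.322 × 10^8 m³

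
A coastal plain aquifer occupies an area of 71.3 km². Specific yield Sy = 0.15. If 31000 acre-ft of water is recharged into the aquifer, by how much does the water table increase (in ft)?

Δh ≈ 11.7 ft

A = 71.3 km² = 7.13 × 10^7 m²
ΔV = 31000 acre-ft = 3.824 × 10^7 m³
Δh = ΔV / (Sy × A) = 3.824 × 10^7 m³ / (0.15 × 7.13 × 10^7 m²) = 3.575 m
Δh = 3.575 m = 11.73 ft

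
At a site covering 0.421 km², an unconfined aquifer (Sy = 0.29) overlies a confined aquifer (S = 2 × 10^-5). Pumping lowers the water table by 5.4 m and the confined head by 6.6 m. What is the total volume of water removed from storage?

ΔV ≈ 6.59 × 10^5 m³

A = 0.421 km² = 4.21 × 10^5 m²
Unconfined: ΔV_u = Sy × A × Δh_u = 0.29 × 4.21 × 10^5 × 5.4 = 6.593 × 10^5 m³
Confined: ΔV_c = S × A × Δh_c = 2 × 10^-5 × 4.21 × 10^5 × 6.6 = 55.57 m³
Total ΔV = 6.593 × 10^5 + 55.57 = 6.593 × 10^5 m³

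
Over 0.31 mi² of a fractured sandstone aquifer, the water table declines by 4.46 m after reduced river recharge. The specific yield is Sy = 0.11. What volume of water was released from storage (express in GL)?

ΔV ≈ 0.394 GL

A = 0.31 mi² = 8.029 × 10^5 m²
ΔV = Sy × A × Δh = 0.11 × 8.029 × 10^5 m² × 4.46 m = 3.939 × 10^5 m³
ΔV = 3.939 × 10^5 m³ = 0.3939 GL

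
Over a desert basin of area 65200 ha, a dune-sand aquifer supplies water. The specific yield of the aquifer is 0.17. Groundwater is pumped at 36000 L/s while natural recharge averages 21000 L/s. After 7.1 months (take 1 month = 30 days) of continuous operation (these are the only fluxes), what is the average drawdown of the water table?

Δh ≈ 2.49 m

A = 65200 ha = 6.52 × 10^8 m²
Net abstraction = 36000 − 21000 = 15000 L/s
Q_net = 15000 L/s = 1.296 × 10^6 m³/d
t = 7.1 months = 213 d
ΔV = Q × t = 1.296 × 10^6 m³/d × 213 d = 2.76 × 10^8 m³
Δh = ΔV / (Sy × A) = 2.76 × 10^8 / (0.17 × 6.52 × 10^8) = 2.491 m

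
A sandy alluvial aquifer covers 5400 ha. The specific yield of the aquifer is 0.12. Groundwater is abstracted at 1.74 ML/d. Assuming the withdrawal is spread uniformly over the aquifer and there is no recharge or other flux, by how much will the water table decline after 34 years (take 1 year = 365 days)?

A = 5400 ha = 5.4 × 10^7 m²
Q = 1.74 ML/d = 1740 m³/d
t = 34 years = 12410 d
ΔV = Q × t = 1740 m³/d × 12410 d = 2.159 × 10^7 m³
Δh = ΔV / (Sy × A) = 2.159 × 10^7 / (0.12 × 5.4 × 10^7) = 3.332 m

Δh ≈ 3.33 m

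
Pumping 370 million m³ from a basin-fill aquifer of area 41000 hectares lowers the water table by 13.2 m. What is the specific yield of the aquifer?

A = 41000 hectares = 4.1 × 10^8 m²
ΔV = 370 million m³ = 3.7 × 10^8 m³
Sy = ΔV / (A × Δh) = 3.7 × 10^8 m³ / (4.1 × 10^8 m² × 13.2 m) = 0.06837

Sy ≈ 0.068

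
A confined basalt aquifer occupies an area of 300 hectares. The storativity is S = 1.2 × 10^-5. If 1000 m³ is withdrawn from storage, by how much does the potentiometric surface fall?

A = 300 hectares = 3 × 10^6 m²
Δh = ΔV / (S × A) = 1000 m³ / (1.2 × 10^-5 × 3 × 10^6 m²) = 27.78 m

Δh ≈ 27.8 m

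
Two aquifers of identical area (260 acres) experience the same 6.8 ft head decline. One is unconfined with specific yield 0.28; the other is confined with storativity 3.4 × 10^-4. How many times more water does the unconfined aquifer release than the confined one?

A = 260 acres = 1.052 × 10^6 m²
Δh = 6.8 ft = 2.073 m
Unconfined: ΔV_u = Sy × A × Δh = 0.28 × 1.052 × 10^6 × 2.073 = 6.106 × 10^5 m³
Confined: ΔV_c = S × A × Δh = 3.4 × 10^-4 × 1.052 × 10^6 × 2.073 = 741.5 m³
Ratio = ΔV_u / ΔV_c = Sy / S = 0.28 / 3.4 × 10^-4 = 823.5

ΔV_u / ΔV_c ≈ 824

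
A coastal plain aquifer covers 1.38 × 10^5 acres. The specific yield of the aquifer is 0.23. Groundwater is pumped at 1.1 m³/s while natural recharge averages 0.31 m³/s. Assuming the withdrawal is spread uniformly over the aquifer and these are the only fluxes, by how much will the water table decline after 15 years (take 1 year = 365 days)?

A = 1.38 × 10^5 acres = 5.585 × 10^8 m²
Net abstraction = 1.1 − 0.31 = 0.79 m³/s
Q_net = 0.79 m³/s = 68260 m³/d
t = 15 years = 5475 d
ΔV = Q × t = 68260 m³/d × 5475 d = 3.737 × 10^8 m³
Δh = ΔV / (Sy × A) = 3.737 × 10^8 / (0.23 × 5.585 × 10^8) = 2.909 m

Δh ≈ 2.91 m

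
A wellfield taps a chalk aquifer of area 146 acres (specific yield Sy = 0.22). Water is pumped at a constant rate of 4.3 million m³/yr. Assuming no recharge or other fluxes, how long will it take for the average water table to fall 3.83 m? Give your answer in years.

A = 146 acres = 5.908 × 10^5 m²
ΔV = Sy × A × Δh = 0.22 × 5.908 × 10^5 × 3.83 = 4.978 × 10^5 m³
Q = 4.3 million m³/yr = 11780 m³/d
t = ΔV / Q = 4.978 × 10^5 m³ / 11780 m³/d = 42.26 d
t = 42.26 d ≈ 0.1158 years

t ≈ 0.116 years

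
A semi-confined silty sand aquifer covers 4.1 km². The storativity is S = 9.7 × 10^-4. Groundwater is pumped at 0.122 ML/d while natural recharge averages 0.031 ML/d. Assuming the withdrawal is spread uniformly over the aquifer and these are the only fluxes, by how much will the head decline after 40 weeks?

Δh ≈ 6.41 m

A = 4.1 km² = 4.1 × 10^6 m²
Net abstraction = 0.122 − 0.031 = 0.091 ML/d
Q_net = 0.091 ML/d = 91 m³/d
t = 40 weeks = 280 d
ΔV = Q × t = 91 m³/d × 280 d = 25480 m³
Δh = ΔV / (S × A) = 25480 / (9.7 × 10^-4 × 4.1 × 10^6) = 6.407 m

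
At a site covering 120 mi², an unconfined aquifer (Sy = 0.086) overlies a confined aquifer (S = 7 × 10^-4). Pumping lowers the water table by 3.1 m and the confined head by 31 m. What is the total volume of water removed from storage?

ΔV ≈ 8.96 × 10^7 m³

A = 120 mi² = 3.108 × 10^8 m²
Unconfined: ΔV_u = Sy × A × Δh_u = 0.086 × 3.108 × 10^8 × 3.1 = 8.286 × 10^7 m³
Confined: ΔV_c = S × A × Δh_c = 7 × 10^-4 × 3.108 × 10^8 × 31 = 6.744 × 10^6 m³
Total ΔV = 8.286 × 10^7 + 6.744 × 10^6 = 8.96 × 10^7 m³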